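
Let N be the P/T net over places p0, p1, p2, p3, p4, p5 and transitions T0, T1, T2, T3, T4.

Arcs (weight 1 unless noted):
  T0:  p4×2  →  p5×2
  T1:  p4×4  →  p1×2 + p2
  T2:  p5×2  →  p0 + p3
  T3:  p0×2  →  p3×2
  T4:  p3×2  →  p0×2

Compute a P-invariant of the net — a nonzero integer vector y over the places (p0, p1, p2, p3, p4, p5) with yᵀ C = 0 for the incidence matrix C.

Incidence matrix C (rows=places, cols=transitions):
       T0   T1   T2   T3   T4
   p0   0    0    1   -2    2
   p1   0    2    0    0    0
   p2   0    1    0    0    0
   p3   0    0    1    2   -2
   p4  -2   -4    0    0    0
   p5   2    0   -2    0    0

Candidate y = [0, 1, -2, 0, 0, 0]; check y·C column-wise:
  col T0: 1·0 + -2·0 + 0·-2 + 0·2 = 0
  col T1: 1·2 + -2·1 + 0·-4 = 0
  col T2: 0·1 + 1·0 + -2·0 + 0·1 + 0·-2 = 0
  col T3: 0·-2 + 1·0 + -2·0 + 0·2 = 0
  col T4: 0·2 + 1·0 + -2·0 + 0·-2 = 0

y = (p0:0, p1:1, p2:-2, p3:0, p4:0, p5:0)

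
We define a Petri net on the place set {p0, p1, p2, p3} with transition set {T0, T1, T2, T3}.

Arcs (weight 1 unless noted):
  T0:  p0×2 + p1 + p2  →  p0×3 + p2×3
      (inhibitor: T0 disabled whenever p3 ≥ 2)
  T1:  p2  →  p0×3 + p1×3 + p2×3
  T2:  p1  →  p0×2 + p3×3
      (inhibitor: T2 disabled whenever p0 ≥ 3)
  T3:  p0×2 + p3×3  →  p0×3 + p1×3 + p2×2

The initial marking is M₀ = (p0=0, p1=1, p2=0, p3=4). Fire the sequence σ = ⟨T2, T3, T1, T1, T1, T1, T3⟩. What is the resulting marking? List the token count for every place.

step 1: fire T2:  (p0=0, p1=1, p2=0, p3=4) → (p0=2, p1=0, p2=0, p3=7)
step 2: fire T3:  (p0=2, p1=0, p2=0, p3=7) → (p0=3, p1=3, p2=2, p3=4)
step 3: fire T1:  (p0=3, p1=3, p2=2, p3=4) → (p0=6, p1=6, p2=4, p3=4)
step 4: fire T1:  (p0=6, p1=6, p2=4, p3=4) → (p0=9, p1=9, p2=6, p3=4)
step 5: fire T1:  (p0=9, p1=9, p2=6, p3=4) → (p0=12, p1=12, p2=8, p3=4)
step 6: fire T1:  (p0=12, p1=12, p2=8, p3=4) → (p0=15, p1=15, p2=10, p3=4)
step 7: fire T3:  (p0=15, p1=15, p2=10, p3=4) → (p0=16, p1=18, p2=12, p3=1)

(p0=16, p1=18, p2=12, p3=1)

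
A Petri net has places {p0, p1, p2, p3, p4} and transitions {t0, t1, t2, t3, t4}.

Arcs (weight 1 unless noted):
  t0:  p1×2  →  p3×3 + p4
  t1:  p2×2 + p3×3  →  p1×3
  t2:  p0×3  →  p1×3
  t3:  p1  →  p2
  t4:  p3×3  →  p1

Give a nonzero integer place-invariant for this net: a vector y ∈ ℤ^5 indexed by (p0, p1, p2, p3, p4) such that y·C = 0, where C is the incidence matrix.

y = (p0:3, p1:3, p2:3, p3:1, p4:3)

Incidence matrix C (rows=places, cols=transitions):
       t0   t1   t2   t3   t4
   p0   0    0   -3    0    0
   p1  -2    3    3   -1    1
   p2   0   -2    0    1    0
   p3   3   -3    0    0   -3
   p4   1    0    0    0    0

Candidate y = [3, 3, 3, 1, 3]; check y·C column-wise:
  col t0: 3·0 + 3·-2 + 3·0 + 1·3 + 3·1 = 0
  col t1: 3·0 + 3·3 + 3·-2 + 1·-3 + 3·0 = 0
  col t2: 3·-3 + 3·3 + 3·0 + 1·0 + 3·0 = 0
  col t3: 3·0 + 3·-1 + 3·1 + 1·0 + 3·0 = 0
  col t4: 3·0 + 3·1 + 3·0 + 1·-3 + 3·0 = 0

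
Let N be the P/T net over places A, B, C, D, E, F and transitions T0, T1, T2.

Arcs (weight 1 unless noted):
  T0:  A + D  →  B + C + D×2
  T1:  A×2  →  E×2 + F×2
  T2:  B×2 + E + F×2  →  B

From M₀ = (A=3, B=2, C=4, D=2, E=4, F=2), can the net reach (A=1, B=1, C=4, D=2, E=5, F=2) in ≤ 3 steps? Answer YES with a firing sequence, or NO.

step 1: fire T1:  (A=3, B=2, C=4, D=2, E=4, F=2) → (A=1, B=2, C=4, D=2, E=6, F=4)
step 2: fire T2:  (A=1, B=2, C=4, D=2, E=6, F=4) → (A=1, B=1, C=4, D=2, E=5, F=2)

YES — reachable via ⟨T1, T2⟩ (2 firings)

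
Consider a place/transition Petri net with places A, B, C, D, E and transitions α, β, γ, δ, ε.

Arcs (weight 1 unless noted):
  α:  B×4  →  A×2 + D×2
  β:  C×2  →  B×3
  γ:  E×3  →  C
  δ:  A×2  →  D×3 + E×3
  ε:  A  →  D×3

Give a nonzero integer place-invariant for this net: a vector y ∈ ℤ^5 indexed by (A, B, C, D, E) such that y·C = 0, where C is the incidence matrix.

y = (A:3, B:2, C:3, D:1, E:1)

Incidence matrix C (rows=places, cols=transitions):
        α    β    γ    δ    ε
    A   2    0    0   -2   -1
    B  -4    3    0    0    0
    C   0   -2    1    0    0
    D   2    0    0    3    3
    E   0    0   -3    3    0

Candidate y = [3, 2, 3, 1, 1]; check y·C column-wise:
  col α: 3·2 + 2·-4 + 3·0 + 1·2 + 1·0 = 0
  col β: 3·0 + 2·3 + 3·-2 + 1·0 + 1·0 = 0
  col γ: 3·0 + 2·0 + 3·1 + 1·0 + 1·-3 = 0
  col δ: 3·-2 + 2·0 + 3·0 + 1·3 + 1·3 = 0
  col ε: 3·-1 + 2·0 + 3·0 + 1·3 + 1·0 = 0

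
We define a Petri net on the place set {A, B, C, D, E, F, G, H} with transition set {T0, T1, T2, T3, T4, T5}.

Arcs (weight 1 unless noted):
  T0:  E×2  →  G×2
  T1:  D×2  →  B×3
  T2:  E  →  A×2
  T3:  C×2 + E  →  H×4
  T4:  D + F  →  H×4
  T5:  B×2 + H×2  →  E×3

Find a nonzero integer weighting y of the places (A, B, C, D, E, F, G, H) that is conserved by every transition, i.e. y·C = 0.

y = (A:2, B:6, C:-2, D:9, E:4, F:-9, G:4, H:0)

Incidence matrix C (rows=places, cols=transitions):
       T0   T1   T2   T3   T4   T5
    A   0    0    2    0    0    0
    B   0    3    0    0    0   -2
    C   0    0    0   -2    0    0
    D   0   -2    0    0   -1    0
    E  -2    0   -1   -1    0    3
    F   0    0    0    0   -1    0
    G   2    0    0    0    0    0
    H   0    0    0    4    4   -2

Candidate y = [2, 6, -2, 9, 4, -9, 4, 0]; check y·C column-wise:
  col T0: 2·0 + 6·0 + -2·0 + 9·0 + 4·-2 + -9·0 + 4·2 = 0
  col T1: 2·0 + 6·3 + -2·0 + 9·-2 + 4·0 + -9·0 + 4·0 = 0
  col T2: 2·2 + 6·0 + -2·0 + 9·0 + 4·-1 + -9·0 + 4·0 = 0
  col T3: 2·0 + 6·0 + -2·-2 + 9·0 + 4·-1 + -9·0 + 4·0 + 0·4 = 0
  col T4: 2·0 + 6·0 + -2·0 + 9·-1 + 4·0 + -9·-1 + 4·0 + 0·4 = 0
  col T5: 2·0 + 6·-2 + -2·0 + 9·0 + 4·3 + -9·0 + 4·0 + 0·-2 = 0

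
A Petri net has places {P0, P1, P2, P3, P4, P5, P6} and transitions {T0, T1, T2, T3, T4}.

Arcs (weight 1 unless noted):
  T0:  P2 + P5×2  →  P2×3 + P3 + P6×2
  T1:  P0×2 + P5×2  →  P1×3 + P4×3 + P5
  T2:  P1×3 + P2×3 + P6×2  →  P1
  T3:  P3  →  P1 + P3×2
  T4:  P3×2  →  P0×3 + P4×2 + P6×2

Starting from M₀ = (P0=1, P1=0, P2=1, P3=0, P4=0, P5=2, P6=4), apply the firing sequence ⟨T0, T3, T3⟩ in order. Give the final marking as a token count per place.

(P0=1, P1=2, P2=3, P3=3, P4=0, P5=0, P6=6)

step 1: fire T0:  (P0=1, P1=0, P2=1, P3=0, P4=0, P5=2, P6=4) → (P0=1, P1=0, P2=3, P3=1, P4=0, P5=0, P6=6)
step 2: fire T3:  (P0=1, P1=0, P2=3, P3=1, P4=0, P5=0, P6=6) → (P0=1, P1=1, P2=3, P3=2, P4=0, P5=0, P6=6)
step 3: fire T3:  (P0=1, P1=1, P2=3, P3=2, P4=0, P5=0, P6=6) → (P0=1, P1=2, P2=3, P3=3, P4=0, P5=0, P6=6)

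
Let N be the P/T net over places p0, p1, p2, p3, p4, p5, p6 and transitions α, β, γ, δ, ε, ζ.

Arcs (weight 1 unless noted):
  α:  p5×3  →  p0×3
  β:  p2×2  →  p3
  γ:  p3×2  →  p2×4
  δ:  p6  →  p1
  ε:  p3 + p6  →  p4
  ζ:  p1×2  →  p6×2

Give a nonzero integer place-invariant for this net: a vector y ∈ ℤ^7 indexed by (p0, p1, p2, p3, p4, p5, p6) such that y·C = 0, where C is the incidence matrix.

y = (p0:0, p1:0, p2:1, p3:2, p4:2, p5:0, p6:0)

Incidence matrix C (rows=places, cols=transitions):
        α    β    γ    δ    ε    ζ
   p0   3    0    0    0    0    0
   p1   0    0    0    1    0   -2
   p2   0   -2    4    0    0    0
   p3   0    1   -2    0   -1    0
   p4   0    0    0    0    1    0
   p5  -3    0    0    0    0    0
   p6   0    0    0   -1   -1    2

Candidate y = [0, 0, 1, 2, 2, 0, 0]; check y·C column-wise:
  col α: 0·3 + 1·0 + 2·0 + 2·0 + 0·-3 = 0
  col β: 1·-2 + 2·1 + 2·0 = 0
  col γ: 1·4 + 2·-2 + 2·0 = 0
  col δ: 0·1 + 1·0 + 2·0 + 2·0 + 0·-1 = 0
  col ε: 1·0 + 2·-1 + 2·1 + 0·-1 = 0
  col ζ: 0·-2 + 1·0 + 2·0 + 2·0 + 0·2 = 0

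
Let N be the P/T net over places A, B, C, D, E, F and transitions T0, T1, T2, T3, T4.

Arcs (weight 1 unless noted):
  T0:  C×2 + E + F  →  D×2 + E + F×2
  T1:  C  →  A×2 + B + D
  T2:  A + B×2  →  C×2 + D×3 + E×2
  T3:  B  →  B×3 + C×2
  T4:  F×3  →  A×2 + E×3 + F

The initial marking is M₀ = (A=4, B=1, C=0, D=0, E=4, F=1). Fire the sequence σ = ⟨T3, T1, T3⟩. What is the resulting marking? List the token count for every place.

step 1: fire T3:  (A=4, B=1, C=0, D=0, E=4, F=1) → (A=4, B=3, C=2, D=0, E=4, F=1)
step 2: fire T1:  (A=4, B=3, C=2, D=0, E=4, F=1) → (A=6, B=4, C=1, D=1, E=4, F=1)
step 3: fire T3:  (A=6, B=4, C=1, D=1, E=4, F=1) → (A=6, B=6, C=3, D=1, E=4, F=1)

(A=6, B=6, C=3, D=1, E=4, F=1)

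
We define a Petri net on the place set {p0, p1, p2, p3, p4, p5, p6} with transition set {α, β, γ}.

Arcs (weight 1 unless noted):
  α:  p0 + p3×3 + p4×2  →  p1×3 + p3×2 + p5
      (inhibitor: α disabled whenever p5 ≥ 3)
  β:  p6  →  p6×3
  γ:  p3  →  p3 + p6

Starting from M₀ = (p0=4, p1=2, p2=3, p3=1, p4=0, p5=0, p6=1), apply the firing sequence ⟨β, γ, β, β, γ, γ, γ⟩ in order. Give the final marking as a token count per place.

step 1: fire β:  (p0=4, p1=2, p2=3, p3=1, p4=0, p5=0, p6=1) → (p0=4, p1=2, p2=3, p3=1, p4=0, p5=0, p6=3)
step 2: fire γ:  (p0=4, p1=2, p2=3, p3=1, p4=0, p5=0, p6=3) → (p0=4, p1=2, p2=3, p3=1, p4=0, p5=0, p6=4)
step 3: fire β:  (p0=4, p1=2, p2=3, p3=1, p4=0, p5=0, p6=4) → (p0=4, p1=2, p2=3, p3=1, p4=0, p5=0, p6=6)
step 4: fire β:  (p0=4, p1=2, p2=3, p3=1, p4=0, p5=0, p6=6) → (p0=4, p1=2, p2=3, p3=1, p4=0, p5=0, p6=8)
step 5: fire γ:  (p0=4, p1=2, p2=3, p3=1, p4=0, p5=0, p6=8) → (p0=4, p1=2, p2=3, p3=1, p4=0, p5=0, p6=9)
step 6: fire γ:  (p0=4, p1=2, p2=3, p3=1, p4=0, p5=0, p6=9) → (p0=4, p1=2, p2=3, p3=1, p4=0, p5=0, p6=10)
step 7: fire γ:  (p0=4, p1=2, p2=3, p3=1, p4=0, p5=0, p6=10) → (p0=4, p1=2, p2=3, p3=1, p4=0, p5=0, p6=11)

(p0=4, p1=2, p2=3, p3=1, p4=0, p5=0, p6=11)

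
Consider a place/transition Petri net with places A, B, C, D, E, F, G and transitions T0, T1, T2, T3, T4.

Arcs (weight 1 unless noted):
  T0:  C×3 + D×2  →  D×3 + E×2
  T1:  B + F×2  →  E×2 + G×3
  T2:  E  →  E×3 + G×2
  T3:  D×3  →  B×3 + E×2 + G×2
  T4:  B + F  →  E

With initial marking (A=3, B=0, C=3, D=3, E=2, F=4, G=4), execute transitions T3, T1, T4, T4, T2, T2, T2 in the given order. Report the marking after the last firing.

step 1: fire T3:  (A=3, B=0, C=3, D=3, E=2, F=4, G=4) → (A=3, B=3, C=3, D=0, E=4, F=4, G=6)
step 2: fire T1:  (A=3, B=3, C=3, D=0, E=4, F=4, G=6) → (A=3, B=2, C=3, D=0, E=6, F=2, G=9)
step 3: fire T4:  (A=3, B=2, C=3, D=0, E=6, F=2, G=9) → (A=3, B=1, C=3, D=0, E=7, F=1, G=9)
step 4: fire T4:  (A=3, B=1, C=3, D=0, E=7, F=1, G=9) → (A=3, B=0, C=3, D=0, E=8, F=0, G=9)
step 5: fire T2:  (A=3, B=0, C=3, D=0, E=8, F=0, G=9) → (A=3, B=0, C=3, D=0, E=10, F=0, G=11)
step 6: fire T2:  (A=3, B=0, C=3, D=0, E=10, F=0, G=11) → (A=3, B=0, C=3, D=0, E=12, F=0, G=13)
step 7: fire T2:  (A=3, B=0, C=3, D=0, E=12, F=0, G=13) → (A=3, B=0, C=3, D=0, E=14, F=0, G=15)

(A=3, B=0, C=3, D=0, E=14, F=0, G=15)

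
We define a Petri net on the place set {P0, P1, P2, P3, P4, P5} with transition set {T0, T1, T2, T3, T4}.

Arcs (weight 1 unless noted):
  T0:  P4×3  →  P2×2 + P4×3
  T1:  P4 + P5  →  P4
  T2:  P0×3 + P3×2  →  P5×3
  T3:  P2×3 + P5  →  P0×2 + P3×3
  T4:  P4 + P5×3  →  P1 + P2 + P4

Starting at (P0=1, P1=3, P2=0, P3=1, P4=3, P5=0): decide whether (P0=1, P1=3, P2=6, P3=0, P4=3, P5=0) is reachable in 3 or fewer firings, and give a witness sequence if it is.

depth 0: 1 marking
depth 1: 2 markings reached so far
depth 2: 3 markings reached so far
depth 3: 4 markings reached so far
target is not among the 4 markings reachable within 3 steps

NO — not reachable within 3 firings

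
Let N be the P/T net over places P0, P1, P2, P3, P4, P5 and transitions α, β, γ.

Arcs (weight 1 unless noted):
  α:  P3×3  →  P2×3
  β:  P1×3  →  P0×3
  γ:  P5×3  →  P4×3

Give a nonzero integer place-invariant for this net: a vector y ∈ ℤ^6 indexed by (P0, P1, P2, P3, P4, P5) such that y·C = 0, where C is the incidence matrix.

y = (P0:1, P1:1, P2:0, P3:0, P4:0, P5:0)

Incidence matrix C (rows=places, cols=transitions):
        α    β    γ
   P0   0    3    0
   P1   0   -3    0
   P2   3    0    0
   P3  -3    0    0
   P4   0    0    3
   P5   0    0   -3

Candidate y = [1, 1, 0, 0, 0, 0]; check y·C column-wise:
  col α: 1·0 + 1·0 + 0·3 + 0·-3 = 0
  col β: 1·3 + 1·-3 = 0
  col γ: 1·0 + 1·0 + 0·3 + 0·-3 = 0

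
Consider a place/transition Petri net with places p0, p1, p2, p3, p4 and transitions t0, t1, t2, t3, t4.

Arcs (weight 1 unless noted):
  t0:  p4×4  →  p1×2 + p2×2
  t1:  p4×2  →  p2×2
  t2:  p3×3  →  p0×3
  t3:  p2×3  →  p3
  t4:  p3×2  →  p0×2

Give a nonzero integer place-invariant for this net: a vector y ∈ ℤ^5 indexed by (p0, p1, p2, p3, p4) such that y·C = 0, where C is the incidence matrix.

y = (p0:3, p1:1, p2:1, p3:3, p4:1)

Incidence matrix C (rows=places, cols=transitions):
       t0   t1   t2   t3   t4
   p0   0    0    3    0    2
   p1   2    0    0    0    0
   p2   2    2    0   -3    0
   p3   0    0   -3    1   -2
   p4  -4   -2    0    0    0

Candidate y = [3, 1, 1, 3, 1]; check y·C column-wise:
  col t0: 3·0 + 1·2 + 1·2 + 3·0 + 1·-4 = 0
  col t1: 3·0 + 1·0 + 1·2 + 3·0 + 1·-2 = 0
  col t2: 3·3 + 1·0 + 1·0 + 3·-3 + 1·0 = 0
  col t3: 3·0 + 1·0 + 1·-3 + 3·1 + 1·0 = 0
  col t4: 3·2 + 1·0 + 1·0 + 3·-2 + 1·0 = 0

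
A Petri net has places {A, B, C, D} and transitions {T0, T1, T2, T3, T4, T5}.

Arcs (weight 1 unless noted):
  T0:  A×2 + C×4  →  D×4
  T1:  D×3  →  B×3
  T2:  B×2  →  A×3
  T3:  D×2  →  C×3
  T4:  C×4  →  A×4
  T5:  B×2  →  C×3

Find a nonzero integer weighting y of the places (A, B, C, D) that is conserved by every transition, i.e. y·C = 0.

y = (A:2, B:3, C:2, D:3)

Incidence matrix C (rows=places, cols=transitions):
       T0   T1   T2   T3   T4   T5
    A  -2    0    3    0    4    0
    B   0    3   -2    0    0   -2
    C  -4    0    0    3   -4    3
    D   4   -3    0   -2    0    0

Candidate y = [2, 3, 2, 3]; check y·C column-wise:
  col T0: 2·-2 + 3·0 + 2·-4 + 3·4 = 0
  col T1: 2·0 + 3·3 + 2·0 + 3·-3 = 0
  col T2: 2·3 + 3·-2 + 2·0 + 3·0 = 0
  col T3: 2·0 + 3·0 + 2·3 + 3·-2 = 0
  col T4: 2·4 + 3·0 + 2·-4 + 3·0 = 0
  col T5: 2·0 + 3·-2 + 2·3 + 3·0 = 0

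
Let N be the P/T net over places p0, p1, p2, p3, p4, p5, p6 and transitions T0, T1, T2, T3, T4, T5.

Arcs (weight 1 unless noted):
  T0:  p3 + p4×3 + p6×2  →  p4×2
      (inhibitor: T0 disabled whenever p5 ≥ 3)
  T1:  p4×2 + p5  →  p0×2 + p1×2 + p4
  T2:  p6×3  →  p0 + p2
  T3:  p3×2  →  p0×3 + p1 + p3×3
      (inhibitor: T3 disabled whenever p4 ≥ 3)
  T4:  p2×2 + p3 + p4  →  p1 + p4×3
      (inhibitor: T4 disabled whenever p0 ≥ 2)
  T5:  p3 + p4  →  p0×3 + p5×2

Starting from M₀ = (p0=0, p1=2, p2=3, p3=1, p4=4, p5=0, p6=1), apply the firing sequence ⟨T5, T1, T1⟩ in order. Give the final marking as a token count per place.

(p0=7, p1=6, p2=3, p3=0, p4=1, p5=0, p6=1)

step 1: fire T5:  (p0=0, p1=2, p2=3, p3=1, p4=4, p5=0, p6=1) → (p0=3, p1=2, p2=3, p3=0, p4=3, p5=2, p6=1)
step 2: fire T1:  (p0=3, p1=2, p2=3, p3=0, p4=3, p5=2, p6=1) → (p0=5, p1=4, p2=3, p3=0, p4=2, p5=1, p6=1)
step 3: fire T1:  (p0=5, p1=4, p2=3, p3=0, p4=2, p5=1, p6=1) → (p0=7, p1=6, p2=3, p3=0, p4=1, p5=0, p6=1)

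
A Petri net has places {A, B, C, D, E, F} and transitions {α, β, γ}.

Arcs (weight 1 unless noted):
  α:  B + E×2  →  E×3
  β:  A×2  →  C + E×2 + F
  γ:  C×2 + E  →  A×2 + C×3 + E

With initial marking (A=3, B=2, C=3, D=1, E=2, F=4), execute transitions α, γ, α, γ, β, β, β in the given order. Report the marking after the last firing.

step 1: fire α:  (A=3, B=2, C=3, D=1, E=2, F=4) → (A=3, B=1, C=3, D=1, E=3, F=4)
step 2: fire γ:  (A=3, B=1, C=3, D=1, E=3, F=4) → (A=5, B=1, C=4, D=1, E=3, F=4)
step 3: fire α:  (A=5, B=1, C=4, D=1, E=3, F=4) → (A=5, B=0, C=4, D=1, E=4, F=4)
step 4: fire γ:  (A=5, B=0, C=4, D=1, E=4, F=4) → (A=7, B=0, C=5, D=1, E=4, F=4)
step 5: fire β:  (A=7, B=0, C=5, D=1, E=4, F=4) → (A=5, B=0, C=6, D=1, E=6, F=5)
step 6: fire β:  (A=5, B=0, C=6, D=1, E=6, F=5) → (A=3, B=0, C=7, D=1, E=8, F=6)
step 7: fire β:  (A=3, B=0, C=7, D=1, E=8, F=6) → (A=1, B=0, C=8, D=1, E=10, F=7)

(A=1, B=0, C=8, D=1, E=10, F=7)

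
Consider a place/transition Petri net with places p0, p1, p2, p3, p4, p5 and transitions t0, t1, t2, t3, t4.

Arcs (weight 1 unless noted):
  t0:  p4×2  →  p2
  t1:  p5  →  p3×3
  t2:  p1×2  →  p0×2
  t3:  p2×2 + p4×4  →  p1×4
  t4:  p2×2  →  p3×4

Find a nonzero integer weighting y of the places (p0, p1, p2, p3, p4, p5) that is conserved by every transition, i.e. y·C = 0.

y = (p0:2, p1:2, p2:2, p3:1, p4:1, p5:3)

Incidence matrix C (rows=places, cols=transitions):
       t0   t1   t2   t3   t4
   p0   0    0    2    0    0
   p1   0    0   -2    4    0
   p2   1    0    0   -2   -2
   p3   0    3    0    0    4
   p4  -2    0    0   -4    0
   p5   0   -1    0    0    0

Candidate y = [2, 2, 2, 1, 1, 3]; check y·C column-wise:
  col t0: 2·0 + 2·0 + 2·1 + 1·0 + 1·-2 + 3·0 = 0
  col t1: 2·0 + 2·0 + 2·0 + 1·3 + 1·0 + 3·-1 = 0
  col t2: 2·2 + 2·-2 + 2·0 + 1·0 + 1·0 + 3·0 = 0
  col t3: 2·0 + 2·4 + 2·-2 + 1·0 + 1·-4 + 3·0 = 0
  col t4: 2·0 + 2·0 + 2·-2 + 1·4 + 1·0 + 3·0 = 0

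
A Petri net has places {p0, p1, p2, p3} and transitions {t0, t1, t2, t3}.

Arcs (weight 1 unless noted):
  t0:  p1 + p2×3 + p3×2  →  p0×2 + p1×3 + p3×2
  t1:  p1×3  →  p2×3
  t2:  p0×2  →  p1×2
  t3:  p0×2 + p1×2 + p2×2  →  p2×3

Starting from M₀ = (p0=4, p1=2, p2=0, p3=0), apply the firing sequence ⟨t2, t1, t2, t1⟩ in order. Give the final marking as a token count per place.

(p0=0, p1=0, p2=6, p3=0)

step 1: fire t2:  (p0=4, p1=2, p2=0, p3=0) → (p0=2, p1=4, p2=0, p3=0)
step 2: fire t1:  (p0=2, p1=4, p2=0, p3=0) → (p0=2, p1=1, p2=3, p3=0)
step 3: fire t2:  (p0=2, p1=1, p2=3, p3=0) → (p0=0, p1=3, p2=3, p3=0)
step 4: fire t1:  (p0=0, p1=3, p2=3, p3=0) → (p0=0, p1=0, p2=6, p3=0)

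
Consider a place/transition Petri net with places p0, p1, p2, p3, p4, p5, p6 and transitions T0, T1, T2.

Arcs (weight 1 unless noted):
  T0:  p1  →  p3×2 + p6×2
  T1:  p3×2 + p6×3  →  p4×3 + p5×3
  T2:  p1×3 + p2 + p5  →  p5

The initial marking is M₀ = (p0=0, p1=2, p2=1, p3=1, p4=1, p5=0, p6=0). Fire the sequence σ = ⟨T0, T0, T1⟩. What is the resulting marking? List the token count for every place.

(p0=0, p1=0, p2=1, p3=3, p4=4, p5=3, p6=1)

step 1: fire T0:  (p0=0, p1=2, p2=1, p3=1, p4=1, p5=0, p6=0) → (p0=0, p1=1, p2=1, p3=3, p4=1, p5=0, p6=2)
step 2: fire T0:  (p0=0, p1=1, p2=1, p3=3, p4=1, p5=0, p6=2) → (p0=0, p1=0, p2=1, p3=5, p4=1, p5=0, p6=4)
step 3: fire T1:  (p0=0, p1=0, p2=1, p3=5, p4=1, p5=0, p6=4) → (p0=0, p1=0, p2=1, p3=3, p4=4, p5=3, p6=1)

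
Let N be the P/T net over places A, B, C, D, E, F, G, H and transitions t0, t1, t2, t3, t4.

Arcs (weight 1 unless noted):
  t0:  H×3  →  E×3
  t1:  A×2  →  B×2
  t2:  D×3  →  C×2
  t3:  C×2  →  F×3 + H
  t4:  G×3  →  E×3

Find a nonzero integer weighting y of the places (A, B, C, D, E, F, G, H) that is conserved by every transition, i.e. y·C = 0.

Incidence matrix C (rows=places, cols=transitions):
       t0   t1   t2   t3   t4
    A   0   -2    0    0    0
    B   0    2    0    0    0
    C   0    0    2   -2    0
    D   0    0   -3    0    0
    E   3    0    0    0    3
    F   0    0    0    3    0
    G   0    0    0    0   -3
    H  -3    0    0    1    0

Candidate y = [1, 1, 0, 0, 0, 0, 0, 0]; check y·C column-wise:
  col t0: 1·0 + 1·0 + 0·3 + 0·-3 = 0
  col t1: 1·-2 + 1·2 = 0
  col t2: 1·0 + 1·0 + 0·2 + 0·-3 = 0
  col t3: 1·0 + 1·0 + 0·-2 + 0·3 + 0·1 = 0
  col t4: 1·0 + 1·0 + 0·3 + 0·-3 = 0

y = (A:1, B:1, C:0, D:0, E:0, F:0, G:0, H:0)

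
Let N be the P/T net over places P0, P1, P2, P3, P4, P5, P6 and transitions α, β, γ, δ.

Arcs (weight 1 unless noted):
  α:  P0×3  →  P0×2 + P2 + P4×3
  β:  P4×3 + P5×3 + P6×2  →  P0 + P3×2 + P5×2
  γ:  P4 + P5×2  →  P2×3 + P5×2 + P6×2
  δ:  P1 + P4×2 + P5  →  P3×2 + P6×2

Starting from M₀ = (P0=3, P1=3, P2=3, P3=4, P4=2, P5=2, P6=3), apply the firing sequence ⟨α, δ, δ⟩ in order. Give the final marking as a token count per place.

(P0=2, P1=1, P2=4, P3=8, P4=1, P5=0, P6=7)

step 1: fire α:  (P0=3, P1=3, P2=3, P3=4, P4=2, P5=2, P6=3) → (P0=2, P1=3, P2=4, P3=4, P4=5, P5=2, P6=3)
step 2: fire δ:  (P0=2, P1=3, P2=4, P3=4, P4=5, P5=2, P6=3) → (P0=2, P1=2, P2=4, P3=6, P4=3, P5=1, P6=5)
step 3: fire δ:  (P0=2, P1=2, P2=4, P3=6, P4=3, P5=1, P6=5) → (P0=2, P1=1, P2=4, P3=8, P4=1, P5=0, P6=7)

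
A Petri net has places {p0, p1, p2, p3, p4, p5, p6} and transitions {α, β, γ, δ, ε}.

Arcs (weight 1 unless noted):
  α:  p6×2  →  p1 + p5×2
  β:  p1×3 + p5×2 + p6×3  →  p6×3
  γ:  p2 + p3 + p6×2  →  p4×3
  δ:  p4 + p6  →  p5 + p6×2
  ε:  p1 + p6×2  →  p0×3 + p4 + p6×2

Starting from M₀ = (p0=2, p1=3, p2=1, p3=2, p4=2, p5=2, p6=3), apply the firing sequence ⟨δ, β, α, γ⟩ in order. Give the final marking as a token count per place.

(p0=2, p1=1, p2=0, p3=1, p4=4, p5=3, p6=0)

step 1: fire δ:  (p0=2, p1=3, p2=1, p3=2, p4=2, p5=2, p6=3) → (p0=2, p1=3, p2=1, p3=2, p4=1, p5=3, p6=4)
step 2: fire β:  (p0=2, p1=3, p2=1, p3=2, p4=1, p5=3, p6=4) → (p0=2, p1=0, p2=1, p3=2, p4=1, p5=1, p6=4)
step 3: fire α:  (p0=2, p1=0, p2=1, p3=2, p4=1, p5=1, p6=4) → (p0=2, p1=1, p2=1, p3=2, p4=1, p5=3, p6=2)
step 4: fire γ:  (p0=2, p1=1, p2=1, p3=2, p4=1, p5=3, p6=2) → (p0=2, p1=1, p2=0, p3=1, p4=4, p5=3, p6=0)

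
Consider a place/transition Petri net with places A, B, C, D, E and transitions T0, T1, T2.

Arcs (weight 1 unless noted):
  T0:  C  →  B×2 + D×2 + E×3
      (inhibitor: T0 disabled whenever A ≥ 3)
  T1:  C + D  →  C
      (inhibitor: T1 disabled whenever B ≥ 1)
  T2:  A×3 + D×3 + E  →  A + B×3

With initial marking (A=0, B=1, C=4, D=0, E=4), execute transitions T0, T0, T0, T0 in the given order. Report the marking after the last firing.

(A=0, B=9, C=0, D=8, E=16)

step 1: fire T0:  (A=0, B=1, C=4, D=0, E=4) → (A=0, B=3, C=3, D=2, E=7)
step 2: fire T0:  (A=0, B=3, C=3, D=2, E=7) → (A=0, B=5, C=2, D=4, E=10)
step 3: fire T0:  (A=0, B=5, C=2, D=4, E=10) → (A=0, B=7, C=1, D=6, E=13)
step 4: fire T0:  (A=0, B=7, C=1, D=6, E=13) → (A=0, B=9, C=0, D=8, E=16)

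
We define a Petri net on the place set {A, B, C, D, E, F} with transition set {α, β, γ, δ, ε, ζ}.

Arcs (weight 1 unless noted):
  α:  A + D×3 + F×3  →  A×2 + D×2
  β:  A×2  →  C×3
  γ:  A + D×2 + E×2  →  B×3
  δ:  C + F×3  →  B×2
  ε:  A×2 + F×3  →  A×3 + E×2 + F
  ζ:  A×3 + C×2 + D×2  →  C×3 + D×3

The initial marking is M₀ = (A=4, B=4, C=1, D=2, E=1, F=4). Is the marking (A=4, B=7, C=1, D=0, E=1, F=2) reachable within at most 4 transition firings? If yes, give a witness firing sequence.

step 1: fire ε:  (A=4, B=4, C=1, D=2, E=1, F=4) → (A=5, B=4, C=1, D=2, E=3, F=2)
step 2: fire γ:  (A=5, B=4, C=1, D=2, E=3, F=2) → (A=4, B=7, C=1, D=0, E=1, F=2)

YES — reachable via ⟨ε, γ⟩ (2 firings)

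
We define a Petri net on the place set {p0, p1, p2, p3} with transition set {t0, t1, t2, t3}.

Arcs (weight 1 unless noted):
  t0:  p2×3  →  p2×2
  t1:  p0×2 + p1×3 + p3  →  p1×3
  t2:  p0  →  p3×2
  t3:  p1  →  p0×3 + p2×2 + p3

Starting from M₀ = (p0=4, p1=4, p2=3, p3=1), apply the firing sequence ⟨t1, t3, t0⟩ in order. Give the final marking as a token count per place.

step 1: fire t1:  (p0=4, p1=4, p2=3, p3=1) → (p0=2, p1=4, p2=3, p3=0)
step 2: fire t3:  (p0=2, p1=4, p2=3, p3=0) → (p0=5, p1=3, p2=5, p3=1)
step 3: fire t0:  (p0=5, p1=3, p2=5, p3=1) → (p0=5, p1=3, p2=4, p3=1)

(p0=5, p1=3, p2=4, p3=1)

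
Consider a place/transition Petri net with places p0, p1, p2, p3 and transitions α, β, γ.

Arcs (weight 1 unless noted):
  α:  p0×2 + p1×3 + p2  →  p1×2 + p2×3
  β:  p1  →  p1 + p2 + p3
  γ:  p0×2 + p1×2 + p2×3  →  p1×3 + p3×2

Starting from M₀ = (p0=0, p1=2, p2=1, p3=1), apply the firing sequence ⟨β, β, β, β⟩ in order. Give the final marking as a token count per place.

step 1: fire β:  (p0=0, p1=2, p2=1, p3=1) → (p0=0, p1=2, p2=2, p3=2)
step 2: fire β:  (p0=0, p1=2, p2=2, p3=2) → (p0=0, p1=2, p2=3, p3=3)
step 3: fire β:  (p0=0, p1=2, p2=3, p3=3) → (p0=0, p1=2, p2=4, p3=4)
step 4: fire β:  (p0=0, p1=2, p2=4, p3=4) → (p0=0, p1=2, p2=5, p3=5)

(p0=0, p1=2, p2=5, p3=5)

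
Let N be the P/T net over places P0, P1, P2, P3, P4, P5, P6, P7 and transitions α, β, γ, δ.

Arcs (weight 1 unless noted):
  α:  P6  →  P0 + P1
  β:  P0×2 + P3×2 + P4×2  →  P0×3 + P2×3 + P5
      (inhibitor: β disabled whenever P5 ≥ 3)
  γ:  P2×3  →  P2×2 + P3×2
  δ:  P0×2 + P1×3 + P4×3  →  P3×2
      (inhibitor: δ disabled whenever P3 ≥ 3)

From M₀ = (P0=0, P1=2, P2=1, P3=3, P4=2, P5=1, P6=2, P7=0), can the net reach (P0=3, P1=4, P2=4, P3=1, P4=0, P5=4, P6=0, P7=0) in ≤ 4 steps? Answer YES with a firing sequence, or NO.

depth 0: 1 marking
depth 1: 2 markings reached so far
depth 2: 3 markings reached so far
depth 3: 4 markings reached so far
depth 4: 5 markings reached so far
target is not among the 5 markings reachable within 4 steps

NO — not reachable within 4 firings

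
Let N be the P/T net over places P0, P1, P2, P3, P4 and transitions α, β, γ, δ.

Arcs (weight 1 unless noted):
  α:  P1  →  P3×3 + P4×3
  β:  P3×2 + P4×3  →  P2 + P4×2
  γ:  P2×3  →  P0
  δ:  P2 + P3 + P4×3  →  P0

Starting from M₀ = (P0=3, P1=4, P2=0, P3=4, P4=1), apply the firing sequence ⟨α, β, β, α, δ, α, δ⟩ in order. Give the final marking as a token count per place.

step 1: fire α:  (P0=3, P1=4, P2=0, P3=4, P4=1) → (P0=3, P1=3, P2=0, P3=7, P4=4)
step 2: fire β:  (P0=3, P1=3, P2=0, P3=7, P4=4) → (P0=3, P1=3, P2=1, P3=5, P4=3)
step 3: fire β:  (P0=3, P1=3, P2=1, P3=5, P4=3) → (P0=3, P1=3, P2=2, P3=3, P4=2)
step 4: fire α:  (P0=3, P1=3, P2=2, P3=3, P4=2) → (P0=3, P1=2, P2=2, P3=6, P4=5)
step 5: fire δ:  (P0=3, P1=2, P2=2, P3=6, P4=5) → (P0=4, P1=2, P2=1, P3=5, P4=2)
step 6: fire α:  (P0=4, P1=2, P2=1, P3=5, P4=2) → (P0=4, P1=1, P2=1, P3=8, P4=5)
step 7: fire δ:  (P0=4, P1=1, P2=1, P3=8, P4=5) → (P0=5, P1=1, P2=0, P3=7, P4=2)

(P0=5, P1=1, P2=0, P3=7, P4=2)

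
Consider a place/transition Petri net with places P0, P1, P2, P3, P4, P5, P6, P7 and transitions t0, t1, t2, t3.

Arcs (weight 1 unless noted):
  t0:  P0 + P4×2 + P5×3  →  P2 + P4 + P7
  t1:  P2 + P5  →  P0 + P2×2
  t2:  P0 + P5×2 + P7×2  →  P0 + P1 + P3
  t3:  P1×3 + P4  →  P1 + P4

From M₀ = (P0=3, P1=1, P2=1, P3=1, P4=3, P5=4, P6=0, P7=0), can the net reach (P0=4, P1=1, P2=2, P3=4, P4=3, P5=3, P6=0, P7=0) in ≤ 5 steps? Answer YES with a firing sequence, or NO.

NO — not reachable within 5 firings

depth 0: 1 marking
depth 1: 3 markings reached so far
depth 2: 5 markings reached so far
depth 3: 6 markings reached so far
depth 4: 7 markings reached so far
depth 5: 7 markings reached so far
(frontier empty at depth 5; search complete)
target is not among the 7 markings reachable within 5 steps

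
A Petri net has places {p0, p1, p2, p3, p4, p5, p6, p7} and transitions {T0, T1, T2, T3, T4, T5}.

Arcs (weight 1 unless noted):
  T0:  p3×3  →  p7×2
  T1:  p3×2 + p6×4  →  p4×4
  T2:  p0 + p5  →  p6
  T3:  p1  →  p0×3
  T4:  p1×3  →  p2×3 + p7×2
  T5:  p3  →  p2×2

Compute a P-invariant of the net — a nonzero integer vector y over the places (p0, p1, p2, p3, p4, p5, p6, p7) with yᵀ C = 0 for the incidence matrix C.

Incidence matrix C (rows=places, cols=transitions):
       T0   T1   T2   T3   T4   T5
   p0   0    0   -1    3    0    0
   p1   0    0    0   -1   -3    0
   p2   0    0    0    0    3    2
   p3  -3   -2    0    0    0   -1
   p4   0    4    0    0    0    0
   p5   0    0   -1    0    0    0
   p6   0   -4    1    0    0    0
   p7   2    0    0    0    2    0

Candidate y = [0, 0, 0, 0, 1, 1, 1, 0]; check y·C column-wise:
  col T0: 0·-3 + 1·0 + 1·0 + 1·0 + 0·2 = 0
  col T1: 0·-2 + 1·4 + 1·0 + 1·-4 = 0
  col T2: 0·-1 + 1·0 + 1·-1 + 1·1 = 0
  col T3: 0·3 + 0·-1 + 1·0 + 1·0 + 1·0 = 0
  col T4: 0·-3 + 0·3 + 1·0 + 1·0 + 1·0 + 0·2 = 0
  col T5: 0·2 + 0·-1 + 1·0 + 1·0 + 1·0 = 0

y = (p0:0, p1:0, p2:0, p3:0, p4:1, p5:1, p6:1, p7:0)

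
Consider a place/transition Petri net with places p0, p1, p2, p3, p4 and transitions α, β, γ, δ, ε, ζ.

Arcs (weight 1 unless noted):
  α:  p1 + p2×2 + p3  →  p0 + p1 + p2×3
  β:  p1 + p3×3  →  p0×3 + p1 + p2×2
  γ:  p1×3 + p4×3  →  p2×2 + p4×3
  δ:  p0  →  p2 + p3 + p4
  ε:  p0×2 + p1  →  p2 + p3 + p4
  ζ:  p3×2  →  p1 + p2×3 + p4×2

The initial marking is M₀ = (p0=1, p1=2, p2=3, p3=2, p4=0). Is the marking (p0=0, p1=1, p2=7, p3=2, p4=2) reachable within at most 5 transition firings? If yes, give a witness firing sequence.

step 1: fire α:  (p0=1, p1=2, p2=3, p3=2, p4=0) → (p0=2, p1=2, p2=4, p3=1, p4=0)
step 2: fire α:  (p0=2, p1=2, p2=4, p3=1, p4=0) → (p0=3, p1=2, p2=5, p3=0, p4=0)
step 3: fire δ:  (p0=3, p1=2, p2=5, p3=0, p4=0) → (p0=2, p1=2, p2=6, p3=1, p4=1)
step 4: fire ε:  (p0=2, p1=2, p2=6, p3=1, p4=1) → (p0=0, p1=1, p2=7, p3=2, p4=2)

YES — reachable via ⟨α, α, δ, ε⟩ (4 firings)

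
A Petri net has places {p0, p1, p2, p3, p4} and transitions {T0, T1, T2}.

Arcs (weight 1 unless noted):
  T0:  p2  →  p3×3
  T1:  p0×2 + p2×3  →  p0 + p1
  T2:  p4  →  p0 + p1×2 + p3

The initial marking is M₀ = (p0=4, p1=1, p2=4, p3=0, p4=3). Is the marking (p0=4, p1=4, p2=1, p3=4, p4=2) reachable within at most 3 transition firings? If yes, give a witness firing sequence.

NO — not reachable within 3 firings

depth 0: 1 marking
depth 1: 4 markings reached so far
depth 2: 9 markings reached so far
depth 3: 15 markings reached so far
target is not among the 15 markings reachable within 3 steps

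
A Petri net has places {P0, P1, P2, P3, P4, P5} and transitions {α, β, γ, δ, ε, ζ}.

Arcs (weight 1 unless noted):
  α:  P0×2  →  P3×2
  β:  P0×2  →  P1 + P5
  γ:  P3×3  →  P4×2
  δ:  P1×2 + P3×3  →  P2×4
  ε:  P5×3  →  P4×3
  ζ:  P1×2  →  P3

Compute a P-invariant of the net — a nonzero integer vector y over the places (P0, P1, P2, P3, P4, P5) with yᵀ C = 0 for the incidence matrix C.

Incidence matrix C (rows=places, cols=transitions):
        α    β    γ    δ    ε    ζ
   P0  -2   -2    0    0    0    0
   P1   0    1    0   -2    0   -2
   P2   0    0    0    4    0    0
   P3   2    0   -3   -3    0    1
   P4   0    0    2    0    3    0
   P5   0    1    0    0   -3    0

Candidate y = [2, 1, 2, 2, 3, 3]; check y·C column-wise:
  col α: 2·-2 + 1·0 + 2·0 + 2·2 + 3·0 + 3·0 = 0
  col β: 2·-2 + 1·1 + 2·0 + 2·0 + 3·0 + 3·1 = 0
  col γ: 2·0 + 1·0 + 2·0 + 2·-3 + 3·2 + 3·0 = 0
  col δ: 2·0 + 1·-2 + 2·4 + 2·-3 + 3·0 + 3·0 = 0
  col ε: 2·0 + 1·0 + 2·0 + 2·0 + 3·3 + 3·-3 = 0
  col ζ: 2·0 + 1·-2 + 2·0 + 2·1 + 3·0 + 3·0 = 0

y = (P0:2, P1:1, P2:2, P3:2, P4:3, P5:3)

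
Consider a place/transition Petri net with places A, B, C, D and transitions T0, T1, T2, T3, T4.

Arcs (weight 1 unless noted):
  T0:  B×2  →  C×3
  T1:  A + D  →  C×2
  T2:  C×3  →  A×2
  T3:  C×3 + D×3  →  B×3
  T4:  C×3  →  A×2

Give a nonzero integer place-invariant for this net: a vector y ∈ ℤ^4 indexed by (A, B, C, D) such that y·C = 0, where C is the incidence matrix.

Incidence matrix C (rows=places, cols=transitions):
       T0   T1   T2   T3   T4
    A   0   -1    2    0    2
    B  -2    0    0    3    0
    C   3    2   -3   -3   -3
    D   0   -1    0   -3    0

Candidate y = [3, 3, 2, 1]; check y·C column-wise:
  col T0: 3·0 + 3·-2 + 2·3 + 1·0 = 0
  col T1: 3·-1 + 3·0 + 2·2 + 1·-1 = 0
  col T2: 3·2 + 3·0 + 2·-3 + 1·0 = 0
  col T3: 3·0 + 3·3 + 2·-3 + 1·-3 = 0
  col T4: 3·2 + 3·0 + 2·-3 + 1·0 = 0

y = (A:3, B:3, C:2, D:1)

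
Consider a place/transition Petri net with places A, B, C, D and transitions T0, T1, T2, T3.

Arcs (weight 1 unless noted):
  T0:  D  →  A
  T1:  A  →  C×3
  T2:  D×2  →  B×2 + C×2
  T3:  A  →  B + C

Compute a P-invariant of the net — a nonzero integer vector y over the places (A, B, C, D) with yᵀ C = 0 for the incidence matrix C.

Incidence matrix C (rows=places, cols=transitions):
       T0   T1   T2   T3
    A   1   -1    0   -1
    B   0    0    2    1
    C   0    3    2    1
    D  -1    0   -2    0

Candidate y = [3, 2, 1, 3]; check y·C column-wise:
  col T0: 3·1 + 2·0 + 1·0 + 3·-1 = 0
  col T1: 3·-1 + 2·0 + 1·3 + 3·0 = 0
  col T2: 3·0 + 2·2 + 1·2 + 3·-2 = 0
  col T3: 3·-1 + 2·1 + 1·1 + 3·0 = 0

y = (A:3, B:2, C:1, D:3)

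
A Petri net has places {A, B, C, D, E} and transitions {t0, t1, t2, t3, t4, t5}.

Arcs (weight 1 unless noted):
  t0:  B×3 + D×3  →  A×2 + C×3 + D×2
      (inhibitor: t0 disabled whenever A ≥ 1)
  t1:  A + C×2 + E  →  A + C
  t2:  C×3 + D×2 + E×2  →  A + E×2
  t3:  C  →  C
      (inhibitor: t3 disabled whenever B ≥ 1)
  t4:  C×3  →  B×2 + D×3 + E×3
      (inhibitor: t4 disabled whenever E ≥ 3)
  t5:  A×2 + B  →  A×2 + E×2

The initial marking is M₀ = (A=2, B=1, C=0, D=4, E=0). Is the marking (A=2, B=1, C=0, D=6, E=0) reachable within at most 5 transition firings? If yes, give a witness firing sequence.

NO — not reachable within 5 firings

depth 0: 1 marking
depth 1: 2 markings reached so far
depth 2: 2 markings reached so far
(frontier empty at depth 2; search complete)
target is not among the 2 markings reachable within 5 steps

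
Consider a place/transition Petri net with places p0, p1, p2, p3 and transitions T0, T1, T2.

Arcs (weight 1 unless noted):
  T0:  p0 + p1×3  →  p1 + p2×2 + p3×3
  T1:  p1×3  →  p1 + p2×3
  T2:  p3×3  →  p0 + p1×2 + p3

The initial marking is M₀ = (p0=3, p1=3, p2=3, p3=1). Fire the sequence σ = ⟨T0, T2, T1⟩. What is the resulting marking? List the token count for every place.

step 1: fire T0:  (p0=3, p1=3, p2=3, p3=1) → (p0=2, p1=1, p2=5, p3=4)
step 2: fire T2:  (p0=2, p1=1, p2=5, p3=4) → (p0=3, p1=3, p2=5, p3=2)
step 3: fire T1:  (p0=3, p1=3, p2=5, p3=2) → (p0=3, p1=1, p2=8, p3=2)

(p0=3, p1=1, p2=8, p3=2)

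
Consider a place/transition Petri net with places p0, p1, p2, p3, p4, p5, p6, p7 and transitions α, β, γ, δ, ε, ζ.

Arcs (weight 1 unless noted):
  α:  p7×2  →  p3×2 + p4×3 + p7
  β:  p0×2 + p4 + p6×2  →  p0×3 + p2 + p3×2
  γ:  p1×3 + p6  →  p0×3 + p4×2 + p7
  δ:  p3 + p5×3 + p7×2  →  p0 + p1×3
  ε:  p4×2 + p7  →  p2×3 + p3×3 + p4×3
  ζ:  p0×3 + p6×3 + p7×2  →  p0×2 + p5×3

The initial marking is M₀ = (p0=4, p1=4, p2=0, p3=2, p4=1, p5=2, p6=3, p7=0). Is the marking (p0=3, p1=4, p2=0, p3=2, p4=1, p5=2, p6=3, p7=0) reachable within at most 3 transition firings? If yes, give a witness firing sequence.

depth 0: 1 marking
depth 1: 3 markings reached so far
depth 2: 5 markings reached so far
depth 3: 6 markings reached so far
target is not among the 6 markings reachable within 3 steps

NO — not reachable within 3 firings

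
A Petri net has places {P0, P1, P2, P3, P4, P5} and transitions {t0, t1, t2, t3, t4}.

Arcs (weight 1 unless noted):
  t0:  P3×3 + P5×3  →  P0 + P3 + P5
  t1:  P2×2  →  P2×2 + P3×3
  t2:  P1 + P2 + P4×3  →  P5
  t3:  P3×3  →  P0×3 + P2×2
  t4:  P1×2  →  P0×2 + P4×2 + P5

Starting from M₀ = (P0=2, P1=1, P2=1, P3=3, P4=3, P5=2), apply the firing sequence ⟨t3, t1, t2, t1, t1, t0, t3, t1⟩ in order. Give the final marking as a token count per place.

(P0=9, P1=0, P2=4, P3=7, P4=0, P5=1)

step 1: fire t3:  (P0=2, P1=1, P2=1, P3=3, P4=3, P5=2) → (P0=5, P1=1, P2=3, P3=0, P4=3, P5=2)
step 2: fire t1:  (P0=5, P1=1, P2=3, P3=0, P4=3, P5=2) → (P0=5, P1=1, P2=3, P3=3, P4=3, P5=2)
step 3: fire t2:  (P0=5, P1=1, P2=3, P3=3, P4=3, P5=2) → (P0=5, P1=0, P2=2, P3=3, P4=0, P5=3)
step 4: fire t1:  (P0=5, P1=0, P2=2, P3=3, P4=0, P5=3) → (P0=5, P1=0, P2=2, P3=6, P4=0, P5=3)
step 5: fire t1:  (P0=5, P1=0, P2=2, P3=6, P4=0, P5=3) → (P0=5, P1=0, P2=2, P3=9, P4=0, P5=3)
step 6: fire t0:  (P0=5, P1=0, P2=2, P3=9, P4=0, P5=3) → (P0=6, P1=0, P2=2, P3=7, P4=0, P5=1)
step 7: fire t3:  (P0=6, P1=0, P2=2, P3=7, P4=0, P5=1) → (P0=9, P1=0, P2=4, P3=4, P4=0, P5=1)
step 8: fire t1:  (P0=9, P1=0, P2=4, P3=4, P4=0, P5=1) → (P0=9, P1=0, P2=4, P3=7, P4=0, P5=1)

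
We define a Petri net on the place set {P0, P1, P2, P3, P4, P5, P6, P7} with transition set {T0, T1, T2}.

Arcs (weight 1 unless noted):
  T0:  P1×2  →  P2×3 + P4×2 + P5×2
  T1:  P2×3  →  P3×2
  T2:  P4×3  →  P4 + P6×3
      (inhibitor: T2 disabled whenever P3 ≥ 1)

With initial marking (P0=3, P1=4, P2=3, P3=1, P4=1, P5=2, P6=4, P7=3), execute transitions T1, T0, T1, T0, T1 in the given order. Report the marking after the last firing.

(P0=3, P1=0, P2=0, P3=7, P4=5, P5=6, P6=4, P7=3)

step 1: fire T1:  (P0=3, P1=4, P2=3, P3=1, P4=1, P5=2, P6=4, P7=3) → (P0=3, P1=4, P2=0, P3=3, P4=1, P5=2, P6=4, P7=3)
step 2: fire T0:  (P0=3, P1=4, P2=0, P3=3, P4=1, P5=2, P6=4, P7=3) → (P0=3, P1=2, P2=3, P3=3, P4=3, P5=4, P6=4, P7=3)
step 3: fire T1:  (P0=3, P1=2, P2=3, P3=3, P4=3, P5=4, P6=4, P7=3) → (P0=3, P1=2, P2=0, P3=5, P4=3, P5=4, P6=4, P7=3)
step 4: fire T0:  (P0=3, P1=2, P2=0, P3=5, P4=3, P5=4, P6=4, P7=3) → (P0=3, P1=0, P2=3, P3=5, P4=5, P5=6, P6=4, P7=3)
step 5: fire T1:  (P0=3, P1=0, P2=3, P3=5, P4=5, P5=6, P6=4, P7=3) → (P0=3, P1=0, P2=0, P3=7, P4=5, P5=6, P6=4, P7=3)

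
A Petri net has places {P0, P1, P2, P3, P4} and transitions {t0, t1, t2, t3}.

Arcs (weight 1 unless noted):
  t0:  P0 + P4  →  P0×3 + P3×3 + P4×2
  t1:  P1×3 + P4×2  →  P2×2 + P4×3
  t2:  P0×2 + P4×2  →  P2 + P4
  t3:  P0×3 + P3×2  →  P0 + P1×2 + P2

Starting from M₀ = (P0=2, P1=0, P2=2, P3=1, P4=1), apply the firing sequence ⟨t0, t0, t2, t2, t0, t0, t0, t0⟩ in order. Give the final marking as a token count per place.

(P0=10, P1=0, P2=4, P3=19, P4=5)

step 1: fire t0:  (P0=2, P1=0, P2=2, P3=1, P4=1) → (P0=4, P1=0, P2=2, P3=4, P4=2)
step 2: fire t0:  (P0=4, P1=0, P2=2, P3=4, P4=2) → (P0=6, P1=0, P2=2, P3=7, P4=3)
step 3: fire t2:  (P0=6, P1=0, P2=2, P3=7, P4=3) → (P0=4, P1=0, P2=3, P3=7, P4=2)
step 4: fire t2:  (P0=4, P1=0, P2=3, P3=7, P4=2) → (P0=2, P1=0, P2=4, P3=7, P4=1)
step 5: fire t0:  (P0=2, P1=0, P2=4, P3=7, P4=1) → (P0=4, P1=0, P2=4, P3=10, P4=2)
step 6: fire t0:  (P0=4, P1=0, P2=4, P3=10, P4=2) → (P0=6, P1=0, P2=4, P3=13, P4=3)
step 7: fire t0:  (P0=6, P1=0, P2=4, P3=13, P4=3) → (P0=8, P1=0, P2=4, P3=16, P4=4)
step 8: fire t0:  (P0=8, P1=0, P2=4, P3=16, P4=4) → (P0=10, P1=0, P2=4, P3=19, P4=5)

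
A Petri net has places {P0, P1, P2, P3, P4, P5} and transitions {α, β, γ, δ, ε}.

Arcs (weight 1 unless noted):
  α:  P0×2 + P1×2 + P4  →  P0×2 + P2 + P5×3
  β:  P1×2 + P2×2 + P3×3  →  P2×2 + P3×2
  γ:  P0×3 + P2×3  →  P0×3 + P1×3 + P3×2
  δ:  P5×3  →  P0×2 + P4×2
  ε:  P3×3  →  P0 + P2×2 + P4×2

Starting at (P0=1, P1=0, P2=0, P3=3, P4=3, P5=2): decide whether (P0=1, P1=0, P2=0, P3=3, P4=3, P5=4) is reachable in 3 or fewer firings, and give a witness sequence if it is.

NO — not reachable within 3 firings

depth 0: 1 marking
depth 1: 2 markings reached so far
depth 2: 2 markings reached so far
(frontier empty at depth 2; search complete)
target is not among the 2 markings reachable within 3 steps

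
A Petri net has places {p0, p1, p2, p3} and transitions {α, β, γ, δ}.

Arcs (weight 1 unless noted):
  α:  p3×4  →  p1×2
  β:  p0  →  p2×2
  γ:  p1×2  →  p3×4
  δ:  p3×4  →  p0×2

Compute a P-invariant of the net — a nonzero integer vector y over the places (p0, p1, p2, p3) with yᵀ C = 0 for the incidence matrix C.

Incidence matrix C (rows=places, cols=transitions):
        α    β    γ    δ
   p0   0   -1    0    2
   p1   2    0   -2    0
   p2   0    2    0    0
   p3  -4    0    4   -4

Candidate y = [2, 2, 1, 1]; check y·C column-wise:
  col α: 2·0 + 2·2 + 1·0 + 1·-4 = 0
  col β: 2·-1 + 2·0 + 1·2 + 1·0 = 0
  col γ: 2·0 + 2·-2 + 1·0 + 1·4 = 0
  col δ: 2·2 + 2·0 + 1·0 + 1·-4 = 0

y = (p0:2, p1:2, p2:1, p3:1)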